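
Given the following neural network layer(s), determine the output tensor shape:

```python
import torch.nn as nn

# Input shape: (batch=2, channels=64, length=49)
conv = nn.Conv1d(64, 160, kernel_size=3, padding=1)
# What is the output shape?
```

Input: (2, 64, 49) -> Output: (2, 160, 49)

Answer: (2, 160, 49)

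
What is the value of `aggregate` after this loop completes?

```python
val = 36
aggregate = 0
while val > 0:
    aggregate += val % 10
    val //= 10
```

Sum digits of 36
`aggregate` takes the values: 0 → 6 → 9

Answer: 9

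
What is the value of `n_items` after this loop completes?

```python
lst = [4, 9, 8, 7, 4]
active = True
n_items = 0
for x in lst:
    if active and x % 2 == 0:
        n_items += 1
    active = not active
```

Count even values at even positions
`n_items` takes the values: 0 → 1 → 2 → 3

Answer: 3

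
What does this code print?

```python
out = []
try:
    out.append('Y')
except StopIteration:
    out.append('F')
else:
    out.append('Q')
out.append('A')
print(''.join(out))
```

Execution trace: 'Y' (try body, no exception) → 'Q' (else) → 'A' (after the try/except). Output: YQA

Answer: YQA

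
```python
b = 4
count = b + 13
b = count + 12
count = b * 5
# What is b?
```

Trace:
`b = 4` → b = 4
`count = b + 13` → count = 17
`b = count + 12` → b = 29
`count = b * 5` → count = 145
So b = 29

Answer: 29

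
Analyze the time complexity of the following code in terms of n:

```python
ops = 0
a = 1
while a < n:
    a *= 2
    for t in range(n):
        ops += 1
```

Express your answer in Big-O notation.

Each loop level contributes: log n × n. Multiplying the contributions gives O(n log n).

Answer: O(n log n)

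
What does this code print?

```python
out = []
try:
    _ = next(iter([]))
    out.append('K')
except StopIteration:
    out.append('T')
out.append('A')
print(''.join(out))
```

Execution trace: 'T' (except StopIteration) → 'A' (after the try/except). Output: TA

Answer: TA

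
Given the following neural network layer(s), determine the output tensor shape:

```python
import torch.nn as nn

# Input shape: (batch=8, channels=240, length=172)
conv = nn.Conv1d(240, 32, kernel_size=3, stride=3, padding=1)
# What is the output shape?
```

Input: (8, 240, 172) -> Output: (8, 32, 58)

Answer: (8, 32, 58)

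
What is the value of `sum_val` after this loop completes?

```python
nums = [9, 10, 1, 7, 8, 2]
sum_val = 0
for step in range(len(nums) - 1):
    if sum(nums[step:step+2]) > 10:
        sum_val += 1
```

Count windows with sum > 10
`sum_val` takes the values: 0 → 1 → 2 → 3

Answer: 3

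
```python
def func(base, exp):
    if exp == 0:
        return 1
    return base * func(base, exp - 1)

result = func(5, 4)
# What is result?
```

func(5, 4) = 5 * 5 * 5 * 5 = 625

Answer: 625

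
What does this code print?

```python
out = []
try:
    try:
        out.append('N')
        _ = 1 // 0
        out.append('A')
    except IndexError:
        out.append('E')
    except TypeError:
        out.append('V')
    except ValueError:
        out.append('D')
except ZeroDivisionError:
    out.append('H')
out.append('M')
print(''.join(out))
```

Execution trace: 'N' (try body) → 'H' (outer except ZeroDivisionError) → 'M' (after the try/except). Output: NHM

Answer: NHM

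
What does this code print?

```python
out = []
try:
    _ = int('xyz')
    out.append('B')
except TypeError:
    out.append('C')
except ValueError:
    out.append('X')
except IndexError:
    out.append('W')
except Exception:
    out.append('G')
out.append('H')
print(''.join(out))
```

Execution trace: 'X' (except ValueError) → 'H' (after the try/except). Output: XH

Answer: XH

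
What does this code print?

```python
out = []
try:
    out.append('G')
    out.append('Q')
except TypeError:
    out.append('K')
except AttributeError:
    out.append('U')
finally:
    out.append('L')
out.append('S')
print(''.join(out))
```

Execution trace: 'G' (try body) → 'Q' (try body, no exception) → 'L' (finally) → 'S' (after the try/except). Output: GQLS

Answer: GQLS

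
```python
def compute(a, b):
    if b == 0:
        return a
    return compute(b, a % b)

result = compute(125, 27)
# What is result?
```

compute(125, 27) -> compute(27, 17) -> compute(17, 10) -> compute(10, 7) -> compute(7, 3) -> compute(3, 1) -> compute(1, 0) -> 1

Answer: 1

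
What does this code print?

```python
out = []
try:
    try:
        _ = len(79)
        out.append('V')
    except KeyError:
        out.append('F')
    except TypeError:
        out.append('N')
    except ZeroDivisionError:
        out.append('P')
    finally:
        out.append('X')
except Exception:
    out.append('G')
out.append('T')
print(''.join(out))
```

Execution trace: 'N' (inner except TypeError) → 'X' (inner finally) → 'T' (after the try/except). Output: NXT

Answer: NXT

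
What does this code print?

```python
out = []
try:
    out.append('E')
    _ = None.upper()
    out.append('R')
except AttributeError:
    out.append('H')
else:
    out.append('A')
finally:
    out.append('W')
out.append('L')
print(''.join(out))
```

Execution trace: 'E' (try body) → 'H' (except AttributeError) → 'W' (finally) → 'L' (after the try/except). Output: EHWL

Answer: EHWL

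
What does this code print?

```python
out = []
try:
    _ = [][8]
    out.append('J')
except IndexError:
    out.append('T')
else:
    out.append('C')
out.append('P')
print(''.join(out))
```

Execution trace: 'T' (except IndexError) → 'P' (after the try/except). Output: TP

Answer: TP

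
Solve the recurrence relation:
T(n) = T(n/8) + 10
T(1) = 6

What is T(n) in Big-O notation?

Each step divides n by 8 and adds 10. After log_8(n) steps we reach T(1)=6. So T(n) = 10·log_8(n) + 6 = O(log n).

Answer: O(log n)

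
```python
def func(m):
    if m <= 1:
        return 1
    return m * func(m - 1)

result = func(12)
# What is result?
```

func(12) = 12 * 11 * 10 * 9 * 8 * 7 * 6 * 5 * 4 * 3 * 2 * 1 = 479001600

Answer: 479001600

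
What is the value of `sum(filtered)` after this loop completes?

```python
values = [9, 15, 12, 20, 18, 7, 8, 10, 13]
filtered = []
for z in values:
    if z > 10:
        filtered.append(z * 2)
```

Sum of doubled values > 10
`filtered` takes the values: [] → [30] → [30, 24] → [30, 24, 40] → [30, 24, 40, 36] → [30, 24, 40, 36, 26]
So `sum(filtered)` = 156

Answer: 156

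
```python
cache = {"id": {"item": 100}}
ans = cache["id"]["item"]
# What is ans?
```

Trace:
`cache = {"id": {"item": 100}}` → cache = {'id': {'item': 100}}
`ans = cache["id"]["item"]` → ans = 100
So ans = 100

Answer: 100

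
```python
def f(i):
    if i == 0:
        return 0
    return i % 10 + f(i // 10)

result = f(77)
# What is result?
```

Sum of digits of 77: 7 + 7 = 14

Answer: 14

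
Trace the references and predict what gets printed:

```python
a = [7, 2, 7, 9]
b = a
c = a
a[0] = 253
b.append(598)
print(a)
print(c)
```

Key concept: multiple aliases.
Step by step:
`a = [7, 2, 7, 9]` → a = [7, 2, 7, 9]
`b = a` → b = [7, 2, 7, 9] (same object as a)
`c = a` → c = [7, 2, 7, 9] (same object as a, b)
`a[0] = 253` → a = [253, 2, 7, 9] (same object as b, c); b = [253, 2, 7, 9] (same object as a, c); c = [253, 2, 7, 9] (same object as a, b)
`b.append(598)` → a = [253, 2, 7, 9, 598] (same object as b, c); b = [253, 2, 7, 9, 598] (same object as a, c); c = [253, 2, 7, 9, 598] (same object as a, b)
`print(a)` → prints [253, 2, 7, 9, 598]
`print(c)` → prints [253, 2, 7, 9, 598]

Answer:
[253, 2, 7, 9, 598]
[253, 2, 7, 9, 598]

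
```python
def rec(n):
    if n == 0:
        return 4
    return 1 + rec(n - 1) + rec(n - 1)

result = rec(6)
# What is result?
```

rec(n) = 1 + 2·rec(n-1), rec(0)=4. Closed form: (4+1)·2^6 - 1 = 319.

Answer: 319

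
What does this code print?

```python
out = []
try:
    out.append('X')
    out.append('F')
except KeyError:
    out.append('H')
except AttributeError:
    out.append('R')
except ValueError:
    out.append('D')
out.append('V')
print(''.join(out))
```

Execution trace: 'X' (try body) → 'F' (try body, no exception) → 'V' (after the try/except). Output: XFV

Answer: XFV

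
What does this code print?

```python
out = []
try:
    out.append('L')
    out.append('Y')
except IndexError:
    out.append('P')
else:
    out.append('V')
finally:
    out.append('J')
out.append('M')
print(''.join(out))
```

Execution trace: 'L' (try body) → 'Y' (try body, no exception) → 'V' (else) → 'J' (finally) → 'M' (after the try/except). Output: LYVJM

Answer: LYVJM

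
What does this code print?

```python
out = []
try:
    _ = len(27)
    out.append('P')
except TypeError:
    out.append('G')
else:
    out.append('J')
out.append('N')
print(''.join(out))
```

Execution trace: 'G' (except TypeError) → 'N' (after the try/except). Output: GN

Answer: GN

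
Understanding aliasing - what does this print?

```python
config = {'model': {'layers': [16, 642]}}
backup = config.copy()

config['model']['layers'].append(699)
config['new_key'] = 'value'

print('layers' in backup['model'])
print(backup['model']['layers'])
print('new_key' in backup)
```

Key concept: shallow copy gotcha with nested dict.
Step by step:
`config = {'model': {'layers': [16, 642]}}` → config = {'model': {'layers': [16, 642]}}
`backup = config.copy()` → backup = {'model': {'layers': [16, 642]}}
`config['model']['layers'].append(699)` → config = {'model': {'layers': [16, 642, 699]}}; backup = {'model': {'layers': [16, 642, 699]}}
`config['new_key'] = 'value'` → config = {'model': {'layers': [16, 642, 699]}, 'new_key': 'value'}
`print('layers' in backup['model'])` → prints True
`print(backup['model']['layers'])` → prints [16, 642, 699]
`print('new_key' in backup)` → prints False

Answer:
True
[16, 642, 699]
False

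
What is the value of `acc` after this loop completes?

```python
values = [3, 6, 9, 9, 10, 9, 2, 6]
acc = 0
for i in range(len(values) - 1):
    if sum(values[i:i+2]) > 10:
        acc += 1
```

Count windows with sum > 10
`acc` takes the values: 0 → 1 → 2 → 3 → 4 → 5

Answer: 5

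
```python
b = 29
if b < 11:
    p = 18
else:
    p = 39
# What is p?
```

Trace:
`b = 29` → b = 29
`if b < 11: ...` → b < 11 is False, take else branch → p = 39
So p = 39

Answer: 39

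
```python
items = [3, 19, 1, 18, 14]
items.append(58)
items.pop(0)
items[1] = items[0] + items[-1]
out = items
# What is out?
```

Trace:
`items = [3, 19, 1, 18, 14]` → items = [3, 19, 1, 18, 14]
`items.append(58)` → items = [3, 19, 1, 18, 14, 58]
`items.pop(0)` → items = [19, 1, 18, 14, 58]
`items[1] = items[0] + items[-1]` → items = [19, 77, 18, 14, 58]
`out = items` → out = [19, 77, 18, 14, 58]
So out = [19, 77, 18, 14, 58]

Answer: [19, 77, 18, 14, 58]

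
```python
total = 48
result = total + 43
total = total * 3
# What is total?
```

Trace:
`total = 48` → total = 48
`result = total + 43` → result = 91
`total = total * 3` → total = 144
So total = 144

Answer: 144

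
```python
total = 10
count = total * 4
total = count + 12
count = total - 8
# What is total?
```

Trace:
`total = 10` → total = 10
`count = total * 4` → count = 40
`total = count + 12` → total = 52
`count = total - 8` → count = 44
So total = 52

Answer: 52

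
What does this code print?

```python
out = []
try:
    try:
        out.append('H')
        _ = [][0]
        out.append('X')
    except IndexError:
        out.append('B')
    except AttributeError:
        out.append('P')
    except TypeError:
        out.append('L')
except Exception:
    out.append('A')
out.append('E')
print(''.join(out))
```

Execution trace: 'H' (inner try body) → 'B' (inner except IndexError) → 'E' (after the try/except). Output: HBE

Answer: HBE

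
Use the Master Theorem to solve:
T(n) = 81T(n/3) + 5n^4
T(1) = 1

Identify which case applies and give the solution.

a=81, b=3, f(n)=5n^4. log_3(81) = 4. Since c=4 = 4, Case 2 applies: T(n) = Θ(n^log_b(a) · log n) = O(n^4 log n).

Answer: O(n^4 log n) - Case 2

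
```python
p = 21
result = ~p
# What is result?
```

Trace:
`p = 21` → p = 21
`result = ~p` → result = -22
So result = -22

Answer: -22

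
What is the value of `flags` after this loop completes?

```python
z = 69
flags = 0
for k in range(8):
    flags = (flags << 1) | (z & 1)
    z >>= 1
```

Reverse lowest 8 bits of 69
`flags` takes the values: 0 → 1 → 2 → 5 → 10 → 20 → 40 → 81 → 162

Answer: 162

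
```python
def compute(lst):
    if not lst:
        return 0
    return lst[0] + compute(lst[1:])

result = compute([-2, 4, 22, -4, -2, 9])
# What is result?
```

(-2) + 4 + 22 + (-4) + (-2) + 9 + 0 = 27

Answer: 27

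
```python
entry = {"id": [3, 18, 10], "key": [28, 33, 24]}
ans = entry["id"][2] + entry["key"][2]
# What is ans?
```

Trace:
`entry = {"id": [3, 18, 10], "key": [28, 33, 24]}` → entry = {'id': [3, 18, 10], 'key': [28, 33, 24]}
`ans = entry["id"][2] + entry["key"][2]` → ans = 34
So ans = 34

Answer: 34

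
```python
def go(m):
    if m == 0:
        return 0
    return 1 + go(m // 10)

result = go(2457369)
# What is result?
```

Count of digits of 2457369: 7

Answer: 7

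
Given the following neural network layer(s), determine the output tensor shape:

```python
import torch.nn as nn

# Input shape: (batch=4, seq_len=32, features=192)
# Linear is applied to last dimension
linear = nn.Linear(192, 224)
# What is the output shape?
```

Input: (4, 32, 192) -> Output: (4, 32, 224)

Answer: (4, 32, 224)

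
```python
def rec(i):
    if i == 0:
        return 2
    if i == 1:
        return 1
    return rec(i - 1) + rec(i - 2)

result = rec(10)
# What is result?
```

Build up from base cases: rec(0)=2, rec(1)=1, rec(2)=3, rec(3)=4, rec(4)=7, rec(5)=11, rec(6)=18, ..., rec(10)=123

Answer: 123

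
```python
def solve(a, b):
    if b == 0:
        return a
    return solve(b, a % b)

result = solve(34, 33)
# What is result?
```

solve(34, 33) -> solve(33, 1) -> solve(1, 0) -> 1

Answer: 1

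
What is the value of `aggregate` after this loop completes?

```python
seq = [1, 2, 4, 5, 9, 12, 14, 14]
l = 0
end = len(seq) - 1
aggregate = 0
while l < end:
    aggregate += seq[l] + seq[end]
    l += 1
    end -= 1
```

Sum of pairs from ends
`aggregate` takes the values: 0 → 15 → 31 → 47 → 61

Answer: 61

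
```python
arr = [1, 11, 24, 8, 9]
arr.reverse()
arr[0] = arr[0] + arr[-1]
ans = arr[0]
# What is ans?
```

Trace:
`arr = [1, 11, 24, 8, 9]` → arr = [1, 11, 24, 8, 9]
`arr.reverse()` → arr = [9, 8, 24, 11, 1]
`arr[0] = arr[0] + arr[-1]` → arr = [10, 8, 24, 11, 1]
`ans = arr[0]` → ans = 10
So ans = 10

Answer: 10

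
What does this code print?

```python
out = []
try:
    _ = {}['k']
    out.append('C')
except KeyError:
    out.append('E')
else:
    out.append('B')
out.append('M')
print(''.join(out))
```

Execution trace: 'E' (except KeyError) → 'M' (after the try/except). Output: EM

Answer: EM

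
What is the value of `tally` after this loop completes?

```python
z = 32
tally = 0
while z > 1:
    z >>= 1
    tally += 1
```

Count right shifts until 1
`tally` takes the values: 0 → 1 → 2 → 3 → 4 → 5

Answer: 5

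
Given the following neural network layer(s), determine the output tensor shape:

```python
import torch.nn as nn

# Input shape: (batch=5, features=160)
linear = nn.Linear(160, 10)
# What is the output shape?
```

Input: (5, 160) -> Output: (5, 10)

Answer: (5, 10)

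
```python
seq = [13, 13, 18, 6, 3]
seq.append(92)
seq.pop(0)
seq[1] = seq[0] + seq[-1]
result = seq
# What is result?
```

Trace:
`seq = [13, 13, 18, 6, 3]` → seq = [13, 13, 18, 6, 3]
`seq.append(92)` → seq = [13, 13, 18, 6, 3, 92]
`seq.pop(0)` → seq = [13, 18, 6, 3, 92]
`seq[1] = seq[0] + seq[-1]` → seq = [13, 105, 6, 3, 92]
`result = seq` → result = [13, 105, 6, 3, 92]
So result = [13, 105, 6, 3, 92]

Answer: [13, 105, 6, 3, 92]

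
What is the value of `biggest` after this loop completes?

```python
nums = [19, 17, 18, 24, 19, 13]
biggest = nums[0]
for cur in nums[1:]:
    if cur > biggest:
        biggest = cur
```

Maximum of [19, 17, 18, 24, 19, 13]
`biggest` takes the values: 19 → 24

Answer: 24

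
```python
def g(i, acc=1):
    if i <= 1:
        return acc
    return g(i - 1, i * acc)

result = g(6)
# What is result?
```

Accumulator trace (n, acc): (6, 1) -> (5, 6) -> (4, 30) -> (3, 120) -> (2, 360) -> (1, 720) -> return 720

Answer: 720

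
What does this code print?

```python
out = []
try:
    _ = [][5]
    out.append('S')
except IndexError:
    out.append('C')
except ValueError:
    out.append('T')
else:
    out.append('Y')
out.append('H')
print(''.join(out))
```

Execution trace: 'C' (except IndexError) → 'H' (after the try/except). Output: CH

Answer: CH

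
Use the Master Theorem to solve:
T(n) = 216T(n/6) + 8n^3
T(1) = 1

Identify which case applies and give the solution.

a=216, b=6, f(n)=8n^3. log_6(216) = 3. Since c=3 = 3, Case 2 applies: T(n) = Θ(n^log_b(a) · log n) = O(n^3 log n).

Answer: O(n^3 log n) - Case 2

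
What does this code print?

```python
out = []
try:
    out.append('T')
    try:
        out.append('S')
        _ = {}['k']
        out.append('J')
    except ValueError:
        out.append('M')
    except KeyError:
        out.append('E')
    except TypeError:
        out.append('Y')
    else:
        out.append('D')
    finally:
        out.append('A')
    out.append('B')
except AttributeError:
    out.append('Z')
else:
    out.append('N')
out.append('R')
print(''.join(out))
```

Execution trace: 'T' (try body) → 'S' (inner try body) → 'E' (inner except KeyError) → 'A' (inner finally) → 'B' (try body, no exception) → 'N' (else) → 'R' (after the try/except). Output: TSEABNR

Answer: TSEABNR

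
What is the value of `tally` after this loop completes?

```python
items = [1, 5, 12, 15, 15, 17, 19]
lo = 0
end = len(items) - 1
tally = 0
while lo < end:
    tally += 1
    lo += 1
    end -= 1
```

Iterations until pointers meet (list length 7)
`tally` takes the values: 0 → 1 → 2 → 3

Answer: 3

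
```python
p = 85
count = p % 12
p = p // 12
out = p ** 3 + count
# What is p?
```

Trace:
`p = 85` → p = 85
`count = p % 12` → count = 1
`p = p // 12` → p = 7
`out = p ** 3 + count` → out = 344
So p = 7

Answer: 7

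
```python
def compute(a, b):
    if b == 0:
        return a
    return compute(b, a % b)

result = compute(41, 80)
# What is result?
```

compute(41, 80) -> compute(80, 41) -> compute(41, 39) -> compute(39, 2) -> compute(2, 1) -> compute(1, 0) -> 1

Answer: 1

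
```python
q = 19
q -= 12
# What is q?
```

Trace:
`q = 19` → q = 19
`q -= 12` → q = 7
So q = 7

Answer: 7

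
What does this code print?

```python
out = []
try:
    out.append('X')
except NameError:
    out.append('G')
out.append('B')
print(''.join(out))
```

Execution trace: 'X' (try body, no exception) → 'B' (after the try/except). Output: XB

Answer: XB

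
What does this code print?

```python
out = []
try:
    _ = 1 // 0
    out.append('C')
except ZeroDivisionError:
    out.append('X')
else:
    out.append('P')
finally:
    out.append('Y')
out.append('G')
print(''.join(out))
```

Execution trace: 'X' (except ZeroDivisionError) → 'Y' (finally) → 'G' (after the try/except). Output: XYG

Answer: XYG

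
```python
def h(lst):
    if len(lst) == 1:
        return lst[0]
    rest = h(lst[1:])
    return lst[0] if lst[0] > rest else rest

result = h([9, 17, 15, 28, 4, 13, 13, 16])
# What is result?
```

Recursive max over [9, 17, 15, 28, 4, 13, 13, 16] = 28

Answer: 28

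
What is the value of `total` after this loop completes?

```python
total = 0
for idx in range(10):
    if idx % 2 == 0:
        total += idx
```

Sum of even numbers 0 to 9
`total` takes the values: 0 → 2 → 6 → 12 → 20

Answer: 20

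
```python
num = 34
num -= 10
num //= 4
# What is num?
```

Trace:
`num = 34` → num = 34
`num -= 10` → num = 24
`num //= 4` → num = 6
So num = 6

Answer: 6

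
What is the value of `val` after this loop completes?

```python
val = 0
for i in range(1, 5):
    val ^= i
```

XOR of 1 to 4
`val` takes the values: 0 → 1 → 3 → 0 → 4

Answer: 4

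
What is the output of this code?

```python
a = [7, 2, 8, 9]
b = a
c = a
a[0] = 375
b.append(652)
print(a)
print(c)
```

Key concept: multiple aliases.
Step by step:
`a = [7, 2, 8, 9]` → a = [7, 2, 8, 9]
`b = a` → b = [7, 2, 8, 9] (same object as a)
`c = a` → c = [7, 2, 8, 9] (same object as a, b)
`a[0] = 375` → a = [375, 2, 8, 9] (same object as b, c); b = [375, 2, 8, 9] (same object as a, c); c = [375, 2, 8, 9] (same object as a, b)
`b.append(652)` → a = [375, 2, 8, 9, 652] (same object as b, c); b = [375, 2, 8, 9, 652] (same object as a, c); c = [375, 2, 8, 9, 652] (same object as a, b)
`print(a)` → prints [375, 2, 8, 9, 652]
`print(c)` → prints [375, 2, 8, 9, 652]

Answer:
[375, 2, 8, 9, 652]
[375, 2, 8, 9, 652]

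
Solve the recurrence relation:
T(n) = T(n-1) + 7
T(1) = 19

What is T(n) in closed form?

Unrolling: T(n) = T(1) + 7·(n-1) = 19 + 7(n-1) = 7n + 12.

Answer: T(n) = 7n + 12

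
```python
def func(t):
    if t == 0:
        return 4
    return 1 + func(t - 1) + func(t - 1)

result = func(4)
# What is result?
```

func(t) = 1 + 2·func(t-1), func(0)=4. Closed form: (4+1)·2^4 - 1 = 79.

Answer: 79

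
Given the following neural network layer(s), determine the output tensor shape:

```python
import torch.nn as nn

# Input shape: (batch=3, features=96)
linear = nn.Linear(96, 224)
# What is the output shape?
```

Input: (3, 96) -> Output: (3, 224)

Answer: (3, 224)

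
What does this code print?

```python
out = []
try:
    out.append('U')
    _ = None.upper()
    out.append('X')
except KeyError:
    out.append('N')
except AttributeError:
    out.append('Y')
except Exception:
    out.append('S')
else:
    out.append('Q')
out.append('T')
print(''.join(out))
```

Execution trace: 'U' (try body) → 'Y' (except AttributeError) → 'T' (after the try/except). Output: UYT

Answer: UYT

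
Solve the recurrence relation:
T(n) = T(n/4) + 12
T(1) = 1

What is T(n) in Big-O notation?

Each step divides n by 4 and adds 12. After log_4(n) steps we reach T(1)=1. So T(n) = 12·log_4(n) + 1 = O(log n).

Answer: O(log n)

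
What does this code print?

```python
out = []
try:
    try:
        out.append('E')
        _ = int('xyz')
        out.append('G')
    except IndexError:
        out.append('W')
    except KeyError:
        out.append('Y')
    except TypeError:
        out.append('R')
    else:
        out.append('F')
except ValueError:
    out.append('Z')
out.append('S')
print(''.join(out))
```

Execution trace: 'E' (try body) → 'Z' (outer except ValueError) → 'S' (after the try/except). Output: EZS

Answer: EZS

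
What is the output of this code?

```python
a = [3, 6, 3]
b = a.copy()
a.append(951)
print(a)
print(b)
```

Key concept: list.copy() creates independent copy.
Step by step:
`a = [3, 6, 3]` → a = [3, 6, 3]
`b = a.copy()` → b = [3, 6, 3]
`a.append(951)` → a = [3, 6, 3, 951]
`print(a)` → prints [3, 6, 3, 951]
`print(b)` → prints [3, 6, 3]

Answer:
[3, 6, 3, 951]
[3, 6, 3]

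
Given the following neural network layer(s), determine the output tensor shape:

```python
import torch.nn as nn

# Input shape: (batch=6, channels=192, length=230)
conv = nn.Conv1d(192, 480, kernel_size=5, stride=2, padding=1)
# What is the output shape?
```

Input: (6, 192, 230) -> Output: (6, 480, 114)

Answer: (6, 480, 114)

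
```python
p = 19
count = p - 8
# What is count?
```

Trace:
`p = 19` → p = 19
`count = p - 8` → count = 11
So count = 11

Answer: 11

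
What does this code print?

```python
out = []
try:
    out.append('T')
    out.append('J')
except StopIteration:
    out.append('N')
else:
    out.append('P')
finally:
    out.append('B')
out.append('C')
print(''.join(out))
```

Execution trace: 'T' (try body) → 'J' (try body, no exception) → 'P' (else) → 'B' (finally) → 'C' (after the try/except). Output: TJPBC

Answer: TJPBC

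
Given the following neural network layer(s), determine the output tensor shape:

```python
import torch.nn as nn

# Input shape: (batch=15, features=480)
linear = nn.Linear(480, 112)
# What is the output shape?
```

Input: (15, 480) -> Output: (15, 112)

Answer: (15, 112)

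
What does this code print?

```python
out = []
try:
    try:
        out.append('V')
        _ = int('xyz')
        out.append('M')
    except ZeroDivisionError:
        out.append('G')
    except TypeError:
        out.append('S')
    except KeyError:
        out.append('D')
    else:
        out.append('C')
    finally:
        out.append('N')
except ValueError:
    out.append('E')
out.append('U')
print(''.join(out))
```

Execution trace: 'V' (try body) → 'N' (finally) → 'E' (outer except ValueError) → 'U' (after the try/except). Output: VNEU

Answer: VNEU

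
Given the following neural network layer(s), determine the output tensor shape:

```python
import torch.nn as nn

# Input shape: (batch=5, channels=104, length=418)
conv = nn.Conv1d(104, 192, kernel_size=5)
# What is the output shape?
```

Input: (5, 104, 418) -> Output: (5, 192, 414)

Answer: (5, 192, 414)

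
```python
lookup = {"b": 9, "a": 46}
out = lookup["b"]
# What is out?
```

Trace:
`lookup = {"b": 9, "a": 46}` → lookup = {'b': 9, 'a': 46}
`out = lookup["b"]` → out = 9
So out = 9

Answer: 9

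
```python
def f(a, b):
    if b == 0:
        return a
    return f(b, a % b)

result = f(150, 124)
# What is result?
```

f(150, 124) -> f(124, 26) -> f(26, 20) -> f(20, 6) -> f(6, 2) -> f(2, 0) -> 2

Answer: 2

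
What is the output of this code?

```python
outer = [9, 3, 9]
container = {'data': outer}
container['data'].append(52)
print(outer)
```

Key concept: dict holds reference to list.
Step by step:
`outer = [9, 3, 9]` → outer = [9, 3, 9]
`container = {'data': outer}` → container = {'data': [9, 3, 9]}
`container['data'].append(52)` → outer = [9, 3, 9, 52]; container = {'data': [9, 3, 9, 52]}
`print(outer)` → prints [9, 3, 9, 52]

Answer: [9, 3, 9, 52]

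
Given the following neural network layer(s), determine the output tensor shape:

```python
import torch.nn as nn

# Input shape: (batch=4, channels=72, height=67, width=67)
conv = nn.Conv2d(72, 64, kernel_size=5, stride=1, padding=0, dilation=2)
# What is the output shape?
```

Input: (4, 72, 67, 67) -> Output: (4, 64, 59, 59)

Answer: (4, 64, 59, 59)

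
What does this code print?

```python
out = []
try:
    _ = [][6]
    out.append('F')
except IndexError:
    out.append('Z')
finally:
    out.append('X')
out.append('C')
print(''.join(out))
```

Execution trace: 'Z' (except IndexError) → 'X' (finally) → 'C' (after the try/except). Output: ZXC

Answer: ZXC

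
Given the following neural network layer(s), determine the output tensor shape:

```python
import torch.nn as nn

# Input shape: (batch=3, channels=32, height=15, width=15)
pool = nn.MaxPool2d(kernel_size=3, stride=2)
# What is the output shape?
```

Input: (3, 32, 15, 15) -> Output: (3, 32, 7, 7)

Answer: (3, 32, 7, 7)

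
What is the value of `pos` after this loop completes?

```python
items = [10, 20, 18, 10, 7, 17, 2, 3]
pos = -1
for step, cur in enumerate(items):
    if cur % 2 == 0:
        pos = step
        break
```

First even number index in [10, 20, 18, 10, 7, 17, 2, 3]
`pos` takes the values: -1 → 0

Answer: 0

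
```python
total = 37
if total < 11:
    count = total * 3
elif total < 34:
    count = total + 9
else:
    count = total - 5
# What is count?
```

Trace:
`total = 37` → total = 37
`if total < 11: ...` → total < 11 is False, total < 34 is False, take else branch → count = 32
So count = 32

Answer: 32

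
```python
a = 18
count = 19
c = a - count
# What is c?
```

Trace:
`a = 18` → a = 18
`count = 19` → count = 19
`c = a - count` → c = -1
So c = -1

Answer: -1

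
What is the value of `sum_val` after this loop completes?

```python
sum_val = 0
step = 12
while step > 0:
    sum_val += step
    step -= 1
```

Sum 12 down to 1
`sum_val` takes the values: 0 → 12 → 23 → 33 → 42 → 50 → 57 → 63 → 68 → 72 → 75 → 77 → 78

Answer: 78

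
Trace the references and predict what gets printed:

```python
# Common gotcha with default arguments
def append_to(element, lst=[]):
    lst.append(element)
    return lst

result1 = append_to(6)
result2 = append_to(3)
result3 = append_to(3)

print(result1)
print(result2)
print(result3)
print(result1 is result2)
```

Key concept: mutable default argument gotcha.
Step by step:
`result1 = append_to(6)` → result1 = [6]
`result2 = append_to(3)` → result1 = [6, 3] (same object as result2); result2 = [6, 3] (same object as result1)
`result3 = append_to(3)` → result1 = [6, 3, 3] (same object as result2, result3); result2 = [6, 3, 3] (same object as result1, result3); result3 = [6, 3, 3] (same object as result1, result2)
`print(result1)` → prints [6, 3, 3]
`print(result2)` → prints [6, 3, 3]
`print(result3)` → prints [6, 3, 3]
`print(result1 is result2)` → prints True

Answer:
[6, 3, 3]
[6, 3, 3]
[6, 3, 3]
True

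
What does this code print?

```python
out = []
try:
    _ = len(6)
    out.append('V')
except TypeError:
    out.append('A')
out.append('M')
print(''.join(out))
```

Execution trace: 'A' (except TypeError) → 'M' (after the try/except). Output: AM

Answer: AM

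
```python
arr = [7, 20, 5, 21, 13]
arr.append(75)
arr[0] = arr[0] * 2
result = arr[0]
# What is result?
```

Trace:
`arr = [7, 20, 5, 21, 13]` → arr = [7, 20, 5, 21, 13]
`arr.append(75)` → arr = [7, 20, 5, 21, 13, 75]
`arr[0] = arr[0] * 2` → arr = [14, 20, 5, 21, 13, 75]
`result = arr[0]` → result = 14
So result = 14

Answer: 14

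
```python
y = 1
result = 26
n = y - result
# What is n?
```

Trace:
`y = 1` → y = 1
`result = 26` → result = 26
`n = y - result` → n = -25
So n = -25

Answer: -25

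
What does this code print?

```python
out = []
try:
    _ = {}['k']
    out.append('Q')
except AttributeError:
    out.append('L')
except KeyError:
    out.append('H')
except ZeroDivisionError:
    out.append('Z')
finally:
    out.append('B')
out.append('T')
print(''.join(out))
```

Execution trace: 'H' (except KeyError) → 'B' (finally) → 'T' (after the try/except). Output: HBT

Answer: HBT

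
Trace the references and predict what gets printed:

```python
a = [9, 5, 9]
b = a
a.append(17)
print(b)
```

Key concept: basic list aliasing.
Step by step:
`a = [9, 5, 9]` → a = [9, 5, 9]
`b = a` → b = [9, 5, 9] (same object as a)
`a.append(17)` → a = [9, 5, 9, 17] (same object as b); b = [9, 5, 9, 17] (same object as a)
`print(b)` → prints [9, 5, 9, 17]

Answer: [9, 5, 9, 17]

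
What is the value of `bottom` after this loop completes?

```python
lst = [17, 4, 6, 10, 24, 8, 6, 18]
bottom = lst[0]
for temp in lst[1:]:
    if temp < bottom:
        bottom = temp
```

Minimum of [17, 4, 6, 10, 24, 8, 6, 18]
`bottom` takes the values: 17 → 4

Answer: 4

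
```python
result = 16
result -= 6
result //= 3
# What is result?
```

Trace:
`result = 16` → result = 16
`result -= 6` → result = 10
`result //= 3` → result = 3
So result = 3

Answer: 3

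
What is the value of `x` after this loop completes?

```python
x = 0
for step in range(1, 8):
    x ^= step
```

XOR of 1 to 7
`x` takes the values: 0 → 1 → 3 → 0 → 4 → 1 → 7 → 0

Answer: 0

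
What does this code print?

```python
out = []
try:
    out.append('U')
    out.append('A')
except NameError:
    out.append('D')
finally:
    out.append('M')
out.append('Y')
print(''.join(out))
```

Execution trace: 'U' (try body) → 'A' (try body, no exception) → 'M' (finally) → 'Y' (after the try/except). Output: UAMY

Answer: UAMY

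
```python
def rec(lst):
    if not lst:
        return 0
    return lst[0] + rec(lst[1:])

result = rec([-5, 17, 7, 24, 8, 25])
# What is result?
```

(-5) + 17 + 7 + 24 + 8 + 25 + 0 = 76

Answer: 76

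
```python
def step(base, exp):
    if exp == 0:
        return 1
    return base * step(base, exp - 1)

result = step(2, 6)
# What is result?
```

step(2, 6) = 2 * 2 * 2 * 2 * 2 * 2 = 64

Answer: 64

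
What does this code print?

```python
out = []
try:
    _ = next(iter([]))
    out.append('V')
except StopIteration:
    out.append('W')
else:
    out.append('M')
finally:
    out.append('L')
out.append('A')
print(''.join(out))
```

Execution trace: 'W' (except StopIteration) → 'L' (finally) → 'A' (after the try/except). Output: WLA

Answer: WLA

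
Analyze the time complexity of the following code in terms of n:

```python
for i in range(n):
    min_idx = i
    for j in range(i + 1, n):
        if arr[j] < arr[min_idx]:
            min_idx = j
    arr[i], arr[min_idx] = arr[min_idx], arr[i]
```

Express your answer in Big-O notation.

This is Selection sort. Time complexity: O(n²).

Answer: O(n²)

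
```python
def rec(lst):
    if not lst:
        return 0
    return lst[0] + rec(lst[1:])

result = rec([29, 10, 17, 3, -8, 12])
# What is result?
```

29 + 10 + 17 + 3 + (-8) + 12 + 0 = 63

Answer: 63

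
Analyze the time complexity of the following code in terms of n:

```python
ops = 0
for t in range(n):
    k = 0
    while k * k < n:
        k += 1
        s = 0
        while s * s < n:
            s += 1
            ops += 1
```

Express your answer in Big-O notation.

Each loop level contributes: n × √n × √n. Multiplying the contributions gives O(n^2).

Answer: O(n^2)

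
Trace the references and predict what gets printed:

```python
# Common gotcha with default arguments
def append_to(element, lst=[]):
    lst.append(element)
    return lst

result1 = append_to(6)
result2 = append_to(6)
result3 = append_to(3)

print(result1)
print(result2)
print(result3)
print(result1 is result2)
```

Key concept: mutable default argument gotcha.
Step by step:
`result1 = append_to(6)` → result1 = [6]
`result2 = append_to(6)` → result1 = [6, 6] (same object as result2); result2 = [6, 6] (same object as result1)
`result3 = append_to(3)` → result1 = [6, 6, 3] (same object as result2, result3); result2 = [6, 6, 3] (same object as result1, result3); result3 = [6, 6, 3] (same object as result1, result2)
`print(result1)` → prints [6, 6, 3]
`print(result2)` → prints [6, 6, 3]
`print(result3)` → prints [6, 6, 3]
`print(result1 is result2)` → prints True

Answer:
[6, 6, 3]
[6, 6, 3]
[6, 6, 3]
True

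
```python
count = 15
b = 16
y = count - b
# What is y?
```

Trace:
`count = 15` → count = 15
`b = 16` → b = 16
`y = count - b` → y = -1
So y = -1

Answer: -1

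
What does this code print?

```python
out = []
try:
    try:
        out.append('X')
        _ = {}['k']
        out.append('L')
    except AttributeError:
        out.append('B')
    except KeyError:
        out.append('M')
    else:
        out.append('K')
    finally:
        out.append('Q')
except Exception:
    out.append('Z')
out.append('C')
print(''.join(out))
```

Execution trace: 'X' (inner try body) → 'M' (inner except KeyError) → 'Q' (inner finally) → 'C' (after the try/except). Output: XMQC

Answer: XMQC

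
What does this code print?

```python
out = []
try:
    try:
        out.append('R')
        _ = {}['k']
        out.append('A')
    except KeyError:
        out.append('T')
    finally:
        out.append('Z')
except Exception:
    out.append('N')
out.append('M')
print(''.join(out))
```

Execution trace: 'R' (inner try body) → 'T' (inner except KeyError) → 'Z' (inner finally) → 'M' (after the try/except). Output: RTZM

Answer: RTZM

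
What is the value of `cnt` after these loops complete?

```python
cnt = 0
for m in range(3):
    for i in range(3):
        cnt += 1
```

3 * 3 = 9
`cnt` takes the values: 0 → 1 → 2 → 3 → 4 → 5 → 6 → 7 → 8 → 9

Answer: 9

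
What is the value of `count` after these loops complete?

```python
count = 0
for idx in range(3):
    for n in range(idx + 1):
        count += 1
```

Triangle: 1 + 2 + ... + 3
`count` takes the values: 0 → 1 → 2 → 3 → 4 → 5 → 6

Answer: 6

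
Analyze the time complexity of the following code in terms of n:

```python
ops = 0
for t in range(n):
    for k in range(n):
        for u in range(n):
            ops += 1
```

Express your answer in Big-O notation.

Each loop level contributes: n × n × n. Multiplying the contributions gives O(n^3).

Answer: O(n^3)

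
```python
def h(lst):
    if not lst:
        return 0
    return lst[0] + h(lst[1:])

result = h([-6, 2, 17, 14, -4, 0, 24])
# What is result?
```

(-6) + 2 + 17 + 14 + (-4) + 0 + 24 + 0 = 47

Answer: 47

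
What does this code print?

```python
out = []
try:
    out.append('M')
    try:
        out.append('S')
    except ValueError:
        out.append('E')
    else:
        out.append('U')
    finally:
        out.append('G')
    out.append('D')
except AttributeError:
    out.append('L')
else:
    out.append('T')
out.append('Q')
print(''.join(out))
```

Execution trace: 'M' (try body) → 'S' (inner try body, no exception) → 'U' (inner else) → 'G' (inner finally) → 'D' (try body, no exception) → 'T' (else) → 'Q' (after the try/except). Output: MSUGDTQ

Answer: MSUGDTQ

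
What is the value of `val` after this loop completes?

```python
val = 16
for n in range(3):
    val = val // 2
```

Halve 3 times: 16 // 2^3 = 2
`val` takes the values: 16 → 8 → 4 → 2

Answer: 2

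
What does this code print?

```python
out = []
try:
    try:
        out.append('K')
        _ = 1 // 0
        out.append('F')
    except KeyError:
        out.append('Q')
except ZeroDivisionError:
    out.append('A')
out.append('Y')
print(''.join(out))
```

Execution trace: 'K' (try body) → 'A' (outer except ZeroDivisionError) → 'Y' (after the try/except). Output: KAY

Answer: KAY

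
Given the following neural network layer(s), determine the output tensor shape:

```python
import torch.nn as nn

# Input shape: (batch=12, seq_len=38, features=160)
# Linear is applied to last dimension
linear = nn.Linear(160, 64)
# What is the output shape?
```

Input: (12, 38, 160) -> Output: (12, 38, 64)

Answer: (12, 38, 64)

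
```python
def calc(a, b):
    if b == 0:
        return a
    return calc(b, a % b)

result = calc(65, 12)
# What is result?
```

calc(65, 12) -> calc(12, 5) -> calc(5, 2) -> calc(2, 1) -> calc(1, 0) -> 1

Answer: 1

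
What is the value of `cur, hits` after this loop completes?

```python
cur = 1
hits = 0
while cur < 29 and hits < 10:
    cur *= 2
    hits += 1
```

Double until >= 29 or 10 iterations
`cur, hits` takes the values: (1, 0) → (2, 0) → (2, 1) → (4, 1) → (4, 2) → (8, 2) → (8, 3) → (16, 3) → (16, 4) → (32, 4) → (32, 5)

Answer: 32, 5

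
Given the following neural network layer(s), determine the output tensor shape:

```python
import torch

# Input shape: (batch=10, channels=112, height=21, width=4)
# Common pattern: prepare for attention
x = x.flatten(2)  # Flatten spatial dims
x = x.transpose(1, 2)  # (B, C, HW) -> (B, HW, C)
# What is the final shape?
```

Input: (10, 112, 21, 4) -> after flatten(2): (10, 112, 84) -> Output: (10, 84, 112)

Answer: (10, 84, 112)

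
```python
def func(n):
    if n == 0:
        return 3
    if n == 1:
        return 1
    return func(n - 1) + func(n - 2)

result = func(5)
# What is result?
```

Build up from base cases: func(0)=3, func(1)=1, func(2)=4, func(3)=5, func(4)=9, func(5)=14

Answer: 14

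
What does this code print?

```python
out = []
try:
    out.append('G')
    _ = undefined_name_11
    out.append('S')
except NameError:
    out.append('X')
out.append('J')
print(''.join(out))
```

Execution trace: 'G' (try body) → 'X' (except NameError) → 'J' (after the try/except). Output: GXJ

Answer: GXJ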